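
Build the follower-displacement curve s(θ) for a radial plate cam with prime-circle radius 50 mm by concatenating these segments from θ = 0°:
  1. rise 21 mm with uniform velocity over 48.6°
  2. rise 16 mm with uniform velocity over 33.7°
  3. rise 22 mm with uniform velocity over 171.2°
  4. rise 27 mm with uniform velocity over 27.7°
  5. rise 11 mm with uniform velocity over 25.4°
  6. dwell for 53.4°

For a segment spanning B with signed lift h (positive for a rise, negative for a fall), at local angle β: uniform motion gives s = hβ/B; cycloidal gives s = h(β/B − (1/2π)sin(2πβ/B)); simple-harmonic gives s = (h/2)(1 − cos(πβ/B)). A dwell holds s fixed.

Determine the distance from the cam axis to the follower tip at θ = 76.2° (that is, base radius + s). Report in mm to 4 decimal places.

seg 1 [0°–48.6°] uniform, h=21: full span → s += 21 → s = 21.0000
seg 2 [48.6°–82.3°] uniform, h=16: θ=76.2° here. β=27.6, B=33.7. 16·27.6/33.7 = 13.1039 → s = 34.1039
radial distance = base radius + s = 50 + 34.1039 = 84.1039

84.1039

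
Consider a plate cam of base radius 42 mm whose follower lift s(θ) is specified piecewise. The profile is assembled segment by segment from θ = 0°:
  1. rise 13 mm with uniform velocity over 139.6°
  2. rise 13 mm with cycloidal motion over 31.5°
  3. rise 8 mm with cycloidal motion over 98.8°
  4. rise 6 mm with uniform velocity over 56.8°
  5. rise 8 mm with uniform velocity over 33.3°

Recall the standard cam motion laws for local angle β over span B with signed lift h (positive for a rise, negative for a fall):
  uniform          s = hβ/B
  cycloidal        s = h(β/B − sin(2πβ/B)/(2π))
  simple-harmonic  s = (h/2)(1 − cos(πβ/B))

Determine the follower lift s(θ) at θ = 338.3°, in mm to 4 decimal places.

seg 1 [0°–139.6°] uniform, h=13: full span → s += 13 → s = 13.0000
seg 2 [139.6°–171.1°] cycloidal, h=13: full span → s += 13 → s = 26.0000
seg 3 [171.1°–269.9°] cycloidal, h=8: full span → s += 8 → s = 34.0000
seg 4 [269.9°–326.7°] uniform, h=6: full span → s += 6 → s = 40.0000
seg 5 [326.7°–360°] uniform, h=8: θ=338.3° here. β=11.6, B=33.3. 8·11.6/33.3 = 2.7868 → s = 42.7868

42.7868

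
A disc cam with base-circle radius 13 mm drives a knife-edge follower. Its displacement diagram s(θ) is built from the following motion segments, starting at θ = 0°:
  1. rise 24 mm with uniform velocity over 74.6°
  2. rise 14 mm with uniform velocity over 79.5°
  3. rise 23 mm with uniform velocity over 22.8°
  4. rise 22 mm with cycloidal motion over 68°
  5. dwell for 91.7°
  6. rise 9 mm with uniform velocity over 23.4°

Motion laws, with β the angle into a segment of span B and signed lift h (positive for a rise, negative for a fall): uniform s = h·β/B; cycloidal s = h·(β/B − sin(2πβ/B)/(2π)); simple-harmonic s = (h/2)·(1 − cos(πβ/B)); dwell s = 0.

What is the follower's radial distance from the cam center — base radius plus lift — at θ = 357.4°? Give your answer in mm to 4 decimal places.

seg 1 [0°–74.6°] uniform, h=24: full span → s += 24 → s = 24.0000
seg 2 [74.6°–154.1°] uniform, h=14: full span → s += 14 → s = 38.0000
seg 3 [154.1°–176.9°] uniform, h=23: full span → s += 23 → s = 61.0000
seg 4 [176.9°–244.9°] cycloidal, h=22: full span → s += 22 → s = 83.0000
seg 5 [244.9°–336.6°] dwell: s stays 83.0000
seg 6 [336.6°–360°] uniform, h=9: θ=357.4° here. β=20.8, B=23.4. 9·20.8/23.4 = 8.0000 → s = 91.0000
radial distance = base radius + s = 13 + 91.0000 = 104.0000

104.0000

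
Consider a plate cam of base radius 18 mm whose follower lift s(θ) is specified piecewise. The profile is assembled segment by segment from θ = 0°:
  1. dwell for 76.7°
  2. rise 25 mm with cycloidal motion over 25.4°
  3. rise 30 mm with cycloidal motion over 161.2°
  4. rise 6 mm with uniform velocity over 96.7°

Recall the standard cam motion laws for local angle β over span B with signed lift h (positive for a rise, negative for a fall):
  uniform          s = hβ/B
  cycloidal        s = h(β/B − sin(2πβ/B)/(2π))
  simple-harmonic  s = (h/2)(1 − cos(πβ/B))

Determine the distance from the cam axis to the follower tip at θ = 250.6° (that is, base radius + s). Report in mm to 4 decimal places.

seg 1 [0°–76.7°] dwell: s stays 0.0000
seg 2 [76.7°–102.1°] cycloidal, h=25: full span → s += 25 → s = 25.0000
seg 3 [102.1°–263.3°] cycloidal, h=30: θ=250.6° here. β=148.5, B=161.2. 30·(0.9212 − sin(2π·0.9212)/(2π)) = 29.9046 → s = 54.9046
radial distance = base radius + s = 18 + 54.9046 = 72.9046

72.9046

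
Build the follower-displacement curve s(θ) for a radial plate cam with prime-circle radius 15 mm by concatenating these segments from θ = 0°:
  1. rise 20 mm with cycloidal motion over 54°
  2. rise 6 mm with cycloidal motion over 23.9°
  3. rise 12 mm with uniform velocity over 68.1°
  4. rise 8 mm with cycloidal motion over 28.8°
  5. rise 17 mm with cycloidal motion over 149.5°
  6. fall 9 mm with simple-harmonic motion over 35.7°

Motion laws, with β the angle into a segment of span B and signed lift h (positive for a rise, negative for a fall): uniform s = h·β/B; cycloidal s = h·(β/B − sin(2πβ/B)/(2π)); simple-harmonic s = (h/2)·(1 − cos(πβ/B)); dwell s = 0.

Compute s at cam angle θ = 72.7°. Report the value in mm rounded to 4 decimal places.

seg 1 [0°–54°] cycloidal, h=20: full span → s += 20 → s = 20.0000
seg 2 [54°–77.9°] cycloidal, h=6: θ=72.7° here. β=18.7, B=23.9. 6·(0.7824 − sin(2π·0.7824)/(2π)) = 5.6297 → s = 25.6297

25.6297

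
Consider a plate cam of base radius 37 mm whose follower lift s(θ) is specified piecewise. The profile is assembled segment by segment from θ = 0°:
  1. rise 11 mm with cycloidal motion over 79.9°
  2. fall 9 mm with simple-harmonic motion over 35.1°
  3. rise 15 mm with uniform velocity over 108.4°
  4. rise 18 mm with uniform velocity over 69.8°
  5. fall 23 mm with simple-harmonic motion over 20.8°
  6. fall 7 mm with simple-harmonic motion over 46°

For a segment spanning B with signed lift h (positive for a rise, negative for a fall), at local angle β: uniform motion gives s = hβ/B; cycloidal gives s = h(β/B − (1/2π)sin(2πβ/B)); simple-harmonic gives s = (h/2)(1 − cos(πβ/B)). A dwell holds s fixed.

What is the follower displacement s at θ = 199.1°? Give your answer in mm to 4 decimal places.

seg 1 [0°–79.9°] cycloidal, h=11: full span → s += 11 → s = 11.0000
seg 2 [79.9°–115°] simple-harmonic, h=-9: full span → s += -9 → s = 2.0000
seg 3 [115°–223.4°] uniform, h=15: θ=199.1° here. β=84.1, B=108.4. 15·84.1/108.4 = 11.6375 → s = 13.6375

13.6375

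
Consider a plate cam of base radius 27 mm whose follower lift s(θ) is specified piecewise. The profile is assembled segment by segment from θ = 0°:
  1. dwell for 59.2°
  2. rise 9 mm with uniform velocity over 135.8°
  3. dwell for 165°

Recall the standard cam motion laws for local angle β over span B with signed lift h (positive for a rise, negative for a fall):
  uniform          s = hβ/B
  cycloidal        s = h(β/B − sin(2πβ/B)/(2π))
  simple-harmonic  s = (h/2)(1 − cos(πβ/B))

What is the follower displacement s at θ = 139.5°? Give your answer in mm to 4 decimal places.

seg 1 [0°–59.2°] dwell: s stays 0.0000
seg 2 [59.2°–195°] uniform, h=9: θ=139.5° here. β=80.3, B=135.8. 9·80.3/135.8 = 5.3218 → s = 5.3218

5.3218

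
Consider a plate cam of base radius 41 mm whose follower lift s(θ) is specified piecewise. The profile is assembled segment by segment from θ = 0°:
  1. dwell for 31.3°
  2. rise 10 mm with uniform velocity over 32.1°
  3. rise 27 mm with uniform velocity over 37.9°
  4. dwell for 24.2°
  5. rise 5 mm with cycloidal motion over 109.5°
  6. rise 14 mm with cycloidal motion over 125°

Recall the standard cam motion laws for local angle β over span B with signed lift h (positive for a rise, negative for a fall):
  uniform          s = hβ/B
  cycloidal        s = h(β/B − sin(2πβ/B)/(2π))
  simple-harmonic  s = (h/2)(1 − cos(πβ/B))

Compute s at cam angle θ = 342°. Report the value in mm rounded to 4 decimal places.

seg 1 [0°–31.3°] dwell: s stays 0.0000
seg 2 [31.3°–63.4°] uniform, h=10: full span → s += 10 → s = 10.0000
seg 3 [63.4°–101.3°] uniform, h=27: full span → s += 27 → s = 37.0000
seg 4 [101.3°–125.5°] dwell: s stays 37.0000
seg 5 [125.5°–235°] cycloidal, h=5: full span → s += 5 → s = 42.0000
seg 6 [235°–360°] cycloidal, h=14: θ=342° here. β=107, B=125. 14·(0.8560 − sin(2π·0.8560)/(2π)) = 13.7360 → s = 55.7360

55.7360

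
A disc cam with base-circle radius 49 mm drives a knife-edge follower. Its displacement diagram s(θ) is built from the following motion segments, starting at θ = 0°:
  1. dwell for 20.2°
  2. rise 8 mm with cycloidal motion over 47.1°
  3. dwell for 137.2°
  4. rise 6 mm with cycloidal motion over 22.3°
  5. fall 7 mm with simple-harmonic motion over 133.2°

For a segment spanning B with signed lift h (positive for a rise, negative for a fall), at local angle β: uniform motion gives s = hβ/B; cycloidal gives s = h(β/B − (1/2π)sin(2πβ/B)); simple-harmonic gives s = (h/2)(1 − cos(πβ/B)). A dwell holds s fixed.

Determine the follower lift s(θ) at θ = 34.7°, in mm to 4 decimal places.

seg 1 [0°–20.2°] dwell: s stays 0.0000
seg 2 [20.2°–67.3°] cycloidal, h=8: θ=34.7° here. β=14.5, B=47.1. 8·(0.3079 − sin(2π·0.3079)/(2π)) = 1.2728 → s = 1.2728

1.2728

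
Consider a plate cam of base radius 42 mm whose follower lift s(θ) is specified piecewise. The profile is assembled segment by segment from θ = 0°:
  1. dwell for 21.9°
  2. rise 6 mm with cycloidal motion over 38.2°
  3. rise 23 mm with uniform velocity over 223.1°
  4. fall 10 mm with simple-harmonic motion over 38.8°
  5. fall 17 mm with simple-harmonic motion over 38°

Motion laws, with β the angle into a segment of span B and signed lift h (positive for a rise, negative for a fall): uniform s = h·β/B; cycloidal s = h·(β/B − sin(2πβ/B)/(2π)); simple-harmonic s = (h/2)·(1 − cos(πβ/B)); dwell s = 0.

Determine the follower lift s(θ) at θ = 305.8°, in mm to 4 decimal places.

seg 1 [0°–21.9°] dwell: s stays 0.0000
seg 2 [21.9°–60.1°] cycloidal, h=6: full span → s += 6 → s = 6.0000
seg 3 [60.1°–283.2°] uniform, h=23: full span → s += 23 → s = 29.0000
seg 4 [283.2°–322°] simple-harmonic, h=-10: θ=305.8° here. β=22.6, B=38.8. -10/2·(1 − cos(π·0.5825)) = -6.2811 → s = 22.7189

22.7189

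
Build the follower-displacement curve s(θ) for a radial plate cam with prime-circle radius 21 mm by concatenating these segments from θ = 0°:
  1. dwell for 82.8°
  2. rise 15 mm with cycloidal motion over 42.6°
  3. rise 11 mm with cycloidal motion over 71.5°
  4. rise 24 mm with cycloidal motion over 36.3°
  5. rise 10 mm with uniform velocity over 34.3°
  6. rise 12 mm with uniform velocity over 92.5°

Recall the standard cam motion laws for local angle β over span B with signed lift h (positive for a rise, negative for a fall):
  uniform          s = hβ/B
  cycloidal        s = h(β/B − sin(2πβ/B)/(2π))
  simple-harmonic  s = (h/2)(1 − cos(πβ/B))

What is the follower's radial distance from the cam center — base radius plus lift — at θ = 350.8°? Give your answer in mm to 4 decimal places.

seg 1 [0°–82.8°] dwell: s stays 0.0000
seg 2 [82.8°–125.4°] cycloidal, h=15: full span → s += 15 → s = 15.0000
seg 3 [125.4°–196.9°] cycloidal, h=11: full span → s += 11 → s = 26.0000
seg 4 [196.9°–233.2°] cycloidal, h=24: full span → s += 24 → s = 50.0000
seg 5 [233.2°–267.5°] uniform, h=10: full span → s += 10 → s = 60.0000
seg 6 [267.5°–360°] uniform, h=12: θ=350.8° here. β=83.3, B=92.5. 12·83.3/92.5 = 10.8065 → s = 70.8065
radial distance = base radius + s = 21 + 70.8065 = 91.8065

91.8065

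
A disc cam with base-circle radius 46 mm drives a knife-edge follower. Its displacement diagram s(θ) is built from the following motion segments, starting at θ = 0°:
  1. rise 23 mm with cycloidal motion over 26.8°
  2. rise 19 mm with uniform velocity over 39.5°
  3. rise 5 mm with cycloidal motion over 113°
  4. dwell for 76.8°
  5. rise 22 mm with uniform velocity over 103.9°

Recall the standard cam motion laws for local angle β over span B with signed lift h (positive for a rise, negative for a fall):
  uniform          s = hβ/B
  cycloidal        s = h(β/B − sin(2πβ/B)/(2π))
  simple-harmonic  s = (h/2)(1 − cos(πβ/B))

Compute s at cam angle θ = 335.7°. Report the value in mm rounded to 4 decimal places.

seg 1 [0°–26.8°] cycloidal, h=23: full span → s += 23 → s = 23.0000
seg 2 [26.8°–66.3°] uniform, h=19: full span → s += 19 → s = 42.0000
seg 3 [66.3°–179.3°] cycloidal, h=5: full span → s += 5 → s = 47.0000
seg 4 [179.3°–256.1°] dwell: s stays 47.0000
seg 5 [256.1°–360°] uniform, h=22: θ=335.7° here. β=79.6, B=103.9. 22·79.6/103.9 = 16.8547 → s = 63.8547

63.8547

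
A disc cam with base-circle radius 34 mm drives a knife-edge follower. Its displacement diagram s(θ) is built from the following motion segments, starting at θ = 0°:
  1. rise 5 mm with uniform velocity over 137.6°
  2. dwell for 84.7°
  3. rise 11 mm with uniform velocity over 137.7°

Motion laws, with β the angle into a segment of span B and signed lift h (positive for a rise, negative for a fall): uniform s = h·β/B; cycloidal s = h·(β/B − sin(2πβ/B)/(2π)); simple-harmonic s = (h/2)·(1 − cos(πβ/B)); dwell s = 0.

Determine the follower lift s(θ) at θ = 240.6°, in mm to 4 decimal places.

seg 1 [0°–137.6°] uniform, h=5: full span → s += 5 → s = 5.0000
seg 2 [137.6°–222.3°] dwell: s stays 5.0000
seg 3 [222.3°–360°] uniform, h=11: θ=240.6° here. β=18.3, B=137.7. 11·18.3/137.7 = 1.4619 → s = 6.4619

6.4619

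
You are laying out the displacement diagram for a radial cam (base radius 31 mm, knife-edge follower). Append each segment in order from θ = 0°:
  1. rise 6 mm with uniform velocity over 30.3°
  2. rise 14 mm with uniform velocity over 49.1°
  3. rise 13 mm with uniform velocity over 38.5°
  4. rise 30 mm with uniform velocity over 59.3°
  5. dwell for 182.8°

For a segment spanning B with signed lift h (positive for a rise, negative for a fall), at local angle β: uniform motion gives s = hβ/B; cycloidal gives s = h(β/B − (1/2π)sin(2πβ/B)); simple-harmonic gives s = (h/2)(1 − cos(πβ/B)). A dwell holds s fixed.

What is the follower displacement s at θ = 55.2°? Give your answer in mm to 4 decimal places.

seg 1 [0°–30.3°] uniform, h=6: full span → s += 6 → s = 6.0000
seg 2 [30.3°–79.4°] uniform, h=14: θ=55.2° here. β=24.9, B=49.1. 14·24.9/49.1 = 7.0998 → s = 13.0998

13.0998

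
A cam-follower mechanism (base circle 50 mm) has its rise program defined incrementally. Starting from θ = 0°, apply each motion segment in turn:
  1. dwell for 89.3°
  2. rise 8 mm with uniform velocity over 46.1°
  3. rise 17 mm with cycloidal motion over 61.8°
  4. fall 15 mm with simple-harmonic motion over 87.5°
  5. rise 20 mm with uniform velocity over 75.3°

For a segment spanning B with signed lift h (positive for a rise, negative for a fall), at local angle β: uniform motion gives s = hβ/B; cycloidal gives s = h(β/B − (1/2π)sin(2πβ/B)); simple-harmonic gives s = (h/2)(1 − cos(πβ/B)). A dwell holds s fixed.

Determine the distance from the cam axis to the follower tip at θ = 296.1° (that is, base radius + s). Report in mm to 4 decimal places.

seg 1 [0°–89.3°] dwell: s stays 0.0000
seg 2 [89.3°–135.4°] uniform, h=8: full span → s += 8 → s = 8.0000
seg 3 [135.4°–197.2°] cycloidal, h=17: full span → s += 17 → s = 25.0000
seg 4 [197.2°–284.7°] simple-harmonic, h=-15: full span → s += -15 → s = 10.0000
seg 5 [284.7°–360°] uniform, h=20: θ=296.1° here. β=11.4, B=75.3. 20·11.4/75.3 = 3.0279 → s = 13.0279
radial distance = base radius + s = 50 + 13.0279 = 63.0279

63.0279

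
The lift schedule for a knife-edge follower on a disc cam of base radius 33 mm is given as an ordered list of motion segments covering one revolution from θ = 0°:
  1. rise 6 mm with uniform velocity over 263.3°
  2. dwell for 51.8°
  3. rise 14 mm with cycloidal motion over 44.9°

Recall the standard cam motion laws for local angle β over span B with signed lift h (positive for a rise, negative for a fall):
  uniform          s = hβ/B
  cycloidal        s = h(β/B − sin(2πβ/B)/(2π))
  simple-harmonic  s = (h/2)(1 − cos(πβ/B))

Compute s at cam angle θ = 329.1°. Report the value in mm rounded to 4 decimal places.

seg 1 [0°–263.3°] uniform, h=6: full span → s += 6 → s = 6.0000
seg 2 [263.3°–315.1°] dwell: s stays 6.0000
seg 3 [315.1°–360°] cycloidal, h=14: θ=329.1° here. β=14, B=44.9. 14·(0.3118 − sin(2π·0.3118)/(2π)) = 2.3030 → s = 8.3030

8.3030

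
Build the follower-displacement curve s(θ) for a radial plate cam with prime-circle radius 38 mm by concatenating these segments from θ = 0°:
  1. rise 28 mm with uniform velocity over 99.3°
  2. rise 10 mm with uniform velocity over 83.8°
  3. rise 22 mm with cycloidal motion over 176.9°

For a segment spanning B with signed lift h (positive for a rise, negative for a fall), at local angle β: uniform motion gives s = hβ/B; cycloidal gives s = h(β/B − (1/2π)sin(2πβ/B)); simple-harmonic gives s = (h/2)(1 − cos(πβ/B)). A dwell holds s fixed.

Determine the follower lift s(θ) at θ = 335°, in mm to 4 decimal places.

seg 1 [0°–99.3°] uniform, h=28: full span → s += 28 → s = 28.0000
seg 2 [99.3°–183.1°] uniform, h=10: full span → s += 10 → s = 38.0000
seg 3 [183.1°–360°] cycloidal, h=22: θ=335° here. β=151.9, B=176.9. 22·(0.8587 − sin(2π·0.8587)/(2π)) = 21.6072 → s = 59.6072

59.6072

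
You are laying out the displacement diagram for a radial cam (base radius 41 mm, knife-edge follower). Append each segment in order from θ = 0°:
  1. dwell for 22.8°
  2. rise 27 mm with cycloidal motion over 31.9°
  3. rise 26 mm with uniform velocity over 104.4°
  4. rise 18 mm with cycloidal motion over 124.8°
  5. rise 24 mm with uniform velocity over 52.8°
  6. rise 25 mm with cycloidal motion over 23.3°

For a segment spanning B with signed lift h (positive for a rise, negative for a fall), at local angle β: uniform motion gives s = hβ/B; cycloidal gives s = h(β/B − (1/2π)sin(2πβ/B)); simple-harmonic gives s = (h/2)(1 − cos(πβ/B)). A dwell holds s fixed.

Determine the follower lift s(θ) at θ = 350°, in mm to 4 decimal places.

seg 1 [0°–22.8°] dwell: s stays 0.0000
seg 2 [22.8°–54.7°] cycloidal, h=27: full span → s += 27 → s = 27.0000
seg 3 [54.7°–159.1°] uniform, h=26: full span → s += 26 → s = 53.0000
seg 4 [159.1°–283.9°] cycloidal, h=18: full span → s += 18 → s = 71.0000
seg 5 [283.9°–336.7°] uniform, h=24: full span → s += 24 → s = 95.0000
seg 6 [336.7°–360°] cycloidal, h=25: θ=350° here. β=13.3, B=23.3. 25·(0.5708 − sin(2π·0.5708)/(2π)) = 15.9829 → s = 110.9829

110.9829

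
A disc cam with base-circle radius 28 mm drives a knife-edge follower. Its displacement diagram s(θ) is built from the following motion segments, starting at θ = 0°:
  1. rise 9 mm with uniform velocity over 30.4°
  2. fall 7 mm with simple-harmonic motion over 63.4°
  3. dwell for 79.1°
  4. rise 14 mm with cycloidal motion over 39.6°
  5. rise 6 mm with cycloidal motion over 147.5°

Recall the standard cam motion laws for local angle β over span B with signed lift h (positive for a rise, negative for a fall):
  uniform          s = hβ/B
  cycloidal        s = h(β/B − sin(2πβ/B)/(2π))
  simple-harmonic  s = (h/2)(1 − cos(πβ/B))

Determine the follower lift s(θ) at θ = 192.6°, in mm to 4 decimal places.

seg 1 [0°–30.4°] uniform, h=9: full span → s += 9 → s = 9.0000
seg 2 [30.4°–93.8°] simple-harmonic, h=-7: full span → s += -7 → s = 2.0000
seg 3 [93.8°–172.9°] dwell: s stays 2.0000
seg 4 [172.9°–212.5°] cycloidal, h=14: θ=192.6° here. β=19.7, B=39.6. 14·(0.4975 − sin(2π·0.4975)/(2π)) = 6.9293 → s = 8.9293

8.9293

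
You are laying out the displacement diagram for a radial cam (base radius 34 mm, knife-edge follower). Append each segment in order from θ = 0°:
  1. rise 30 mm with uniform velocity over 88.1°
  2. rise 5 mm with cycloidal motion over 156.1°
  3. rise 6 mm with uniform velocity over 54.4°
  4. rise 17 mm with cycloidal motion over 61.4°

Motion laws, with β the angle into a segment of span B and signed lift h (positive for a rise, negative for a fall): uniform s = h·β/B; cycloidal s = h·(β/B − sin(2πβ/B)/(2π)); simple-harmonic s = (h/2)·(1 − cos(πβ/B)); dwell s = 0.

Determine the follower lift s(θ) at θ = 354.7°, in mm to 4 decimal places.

seg 1 [0°–88.1°] uniform, h=30: full span → s += 30 → s = 30.0000
seg 2 [88.1°–244.2°] cycloidal, h=5: full span → s += 5 → s = 35.0000
seg 3 [244.2°–298.6°] uniform, h=6: full span → s += 6 → s = 41.0000
seg 4 [298.6°–360°] cycloidal, h=17: θ=354.7° here. β=56.1, B=61.4. 17·(0.9137 − sin(2π·0.9137)/(2π)) = 16.9291 → s = 57.9291

57.9291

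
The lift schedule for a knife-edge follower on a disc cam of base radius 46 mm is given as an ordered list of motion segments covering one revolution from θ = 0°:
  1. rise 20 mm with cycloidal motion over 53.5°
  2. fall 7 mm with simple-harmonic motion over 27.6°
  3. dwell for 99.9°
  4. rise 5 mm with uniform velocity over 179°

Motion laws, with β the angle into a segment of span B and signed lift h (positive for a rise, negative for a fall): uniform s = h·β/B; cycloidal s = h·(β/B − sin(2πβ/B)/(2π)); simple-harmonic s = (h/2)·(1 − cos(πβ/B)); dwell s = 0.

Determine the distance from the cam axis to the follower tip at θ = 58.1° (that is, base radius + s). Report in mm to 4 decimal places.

seg 1 [0°–53.5°] cycloidal, h=20: full span → s += 20 → s = 20.0000
seg 2 [53.5°–81.1°] simple-harmonic, h=-7: θ=58.1° here. β=4.6, B=27.6. -7/2·(1 − cos(π·0.1667)) = -0.4689 → s = 19.5311
radial distance = base radius + s = 46 + 19.5311 = 65.5311

65.5311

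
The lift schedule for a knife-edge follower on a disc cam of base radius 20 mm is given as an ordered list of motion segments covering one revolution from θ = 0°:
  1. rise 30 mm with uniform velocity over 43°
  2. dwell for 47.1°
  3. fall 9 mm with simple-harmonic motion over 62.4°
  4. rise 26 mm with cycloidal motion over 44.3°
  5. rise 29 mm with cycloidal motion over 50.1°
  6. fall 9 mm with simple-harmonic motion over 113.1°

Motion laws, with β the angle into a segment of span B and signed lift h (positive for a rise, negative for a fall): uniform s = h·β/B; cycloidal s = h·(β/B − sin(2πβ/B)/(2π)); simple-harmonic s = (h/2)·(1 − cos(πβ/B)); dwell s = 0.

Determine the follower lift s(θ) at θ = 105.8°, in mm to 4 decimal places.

seg 1 [0°–43°] uniform, h=30: full span → s += 30 → s = 30.0000
seg 2 [43°–90.1°] dwell: s stays 30.0000
seg 3 [90.1°–152.5°] simple-harmonic, h=-9: θ=105.8° here. β=15.7, B=62.4. -9/2·(1 − cos(π·0.2516)) = -1.3341 → s = 28.6659

28.6659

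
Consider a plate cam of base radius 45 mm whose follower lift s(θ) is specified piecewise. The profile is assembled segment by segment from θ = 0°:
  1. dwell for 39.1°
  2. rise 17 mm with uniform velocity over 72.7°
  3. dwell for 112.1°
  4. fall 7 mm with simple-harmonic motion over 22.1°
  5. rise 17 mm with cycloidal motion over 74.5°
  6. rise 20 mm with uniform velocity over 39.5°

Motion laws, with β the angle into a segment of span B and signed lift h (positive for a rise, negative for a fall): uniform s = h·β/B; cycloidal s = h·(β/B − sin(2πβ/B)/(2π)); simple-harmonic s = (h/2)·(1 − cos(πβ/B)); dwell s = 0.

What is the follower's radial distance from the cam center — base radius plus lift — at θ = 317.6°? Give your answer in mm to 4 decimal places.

seg 1 [0°–39.1°] dwell: s stays 0.0000
seg 2 [39.1°–111.8°] uniform, h=17: full span → s += 17 → s = 17.0000
seg 3 [111.8°–223.9°] dwell: s stays 17.0000
seg 4 [223.9°–246°] simple-harmonic, h=-7: full span → s += -7 → s = 10.0000
seg 5 [246°–320.5°] cycloidal, h=17: θ=317.6° here. β=71.6, B=74.5. 17·(0.9611 − sin(2π·0.9611)/(2π)) = 16.9934 → s = 26.9934
radial distance = base radius + s = 45 + 26.9934 = 71.9934

71.9934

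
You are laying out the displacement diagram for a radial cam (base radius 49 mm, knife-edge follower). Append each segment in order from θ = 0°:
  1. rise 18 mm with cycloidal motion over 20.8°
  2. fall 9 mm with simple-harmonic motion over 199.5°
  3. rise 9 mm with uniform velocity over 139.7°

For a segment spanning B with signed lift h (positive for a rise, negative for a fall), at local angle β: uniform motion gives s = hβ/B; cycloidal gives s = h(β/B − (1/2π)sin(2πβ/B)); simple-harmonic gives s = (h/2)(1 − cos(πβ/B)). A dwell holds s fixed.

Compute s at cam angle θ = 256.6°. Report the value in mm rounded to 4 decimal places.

seg 1 [0°–20.8°] cycloidal, h=18: full span → s += 18 → s = 18.0000
seg 2 [20.8°–220.3°] simple-harmonic, h=-9: full span → s += -9 → s = 9.0000
seg 3 [220.3°–360°] uniform, h=9: θ=256.6° here. β=36.3, B=139.7. 9·36.3/139.7 = 2.3386 → s = 11.3386

11.3386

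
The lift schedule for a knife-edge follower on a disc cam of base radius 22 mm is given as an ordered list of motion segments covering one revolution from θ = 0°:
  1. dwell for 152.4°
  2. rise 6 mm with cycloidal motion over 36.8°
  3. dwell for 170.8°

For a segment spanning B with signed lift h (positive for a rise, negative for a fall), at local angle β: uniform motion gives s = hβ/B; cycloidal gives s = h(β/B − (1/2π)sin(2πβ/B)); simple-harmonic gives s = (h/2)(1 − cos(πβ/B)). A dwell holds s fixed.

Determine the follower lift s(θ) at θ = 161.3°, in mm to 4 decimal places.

seg 1 [0°–152.4°] dwell: s stays 0.0000
seg 2 [152.4°–189.2°] cycloidal, h=6: θ=161.3° here. β=8.9, B=36.8. 6·(0.2418 − sin(2π·0.2418)/(2π)) = 0.4974 → s = 0.4974

0.4974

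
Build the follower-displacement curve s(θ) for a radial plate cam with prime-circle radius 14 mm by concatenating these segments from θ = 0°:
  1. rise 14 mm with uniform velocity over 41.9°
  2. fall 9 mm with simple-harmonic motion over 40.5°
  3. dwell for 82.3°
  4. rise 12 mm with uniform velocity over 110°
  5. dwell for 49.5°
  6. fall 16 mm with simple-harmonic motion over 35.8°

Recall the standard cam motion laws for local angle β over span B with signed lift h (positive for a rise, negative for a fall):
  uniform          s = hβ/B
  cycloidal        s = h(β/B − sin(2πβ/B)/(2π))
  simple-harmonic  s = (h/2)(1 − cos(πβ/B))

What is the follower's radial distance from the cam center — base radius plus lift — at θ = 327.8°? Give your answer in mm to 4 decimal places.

seg 1 [0°–41.9°] uniform, h=14: full span → s += 14 → s = 14.0000
seg 2 [41.9°–82.4°] simple-harmonic, h=-9: full span → s += -9 → s = 5.0000
seg 3 [82.4°–164.7°] dwell: s stays 5.0000
seg 4 [164.7°–274.7°] uniform, h=12: full span → s += 12 → s = 17.0000
seg 5 [274.7°–324.2°] dwell: s stays 17.0000
seg 6 [324.2°–360°] simple-harmonic, h=-16: θ=327.8° here. β=3.6, B=35.8. -16/2·(1 − cos(π·0.1006)) = -0.3959 → s = 16.6041
radial distance = base radius + s = 14 + 16.6041 = 30.6041

30.6041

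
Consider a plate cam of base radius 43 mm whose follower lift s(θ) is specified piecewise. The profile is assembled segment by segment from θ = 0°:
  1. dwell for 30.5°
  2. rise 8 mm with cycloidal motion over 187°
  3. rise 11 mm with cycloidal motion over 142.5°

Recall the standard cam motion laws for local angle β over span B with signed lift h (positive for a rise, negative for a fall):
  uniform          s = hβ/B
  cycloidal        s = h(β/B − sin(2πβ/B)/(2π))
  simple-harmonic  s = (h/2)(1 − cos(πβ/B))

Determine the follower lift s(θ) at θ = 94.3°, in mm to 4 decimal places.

seg 1 [0°–30.5°] dwell: s stays 0.0000
seg 2 [30.5°–217.5°] cycloidal, h=8: θ=94.3° here. β=63.8, B=187. 8·(0.3412 − sin(2π·0.3412)/(2π)) = 1.6595 → s = 1.6595

1.6595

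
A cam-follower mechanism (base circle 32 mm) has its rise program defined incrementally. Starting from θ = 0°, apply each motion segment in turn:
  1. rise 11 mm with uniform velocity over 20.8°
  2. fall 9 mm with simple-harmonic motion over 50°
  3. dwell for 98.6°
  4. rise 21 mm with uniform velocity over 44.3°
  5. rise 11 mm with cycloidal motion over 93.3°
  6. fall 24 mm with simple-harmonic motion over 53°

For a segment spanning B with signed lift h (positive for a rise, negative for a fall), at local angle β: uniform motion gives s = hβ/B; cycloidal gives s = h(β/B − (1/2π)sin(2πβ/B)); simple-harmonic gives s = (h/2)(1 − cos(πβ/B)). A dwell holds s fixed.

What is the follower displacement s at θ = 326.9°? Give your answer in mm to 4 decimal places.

seg 1 [0°–20.8°] uniform, h=11: full span → s += 11 → s = 11.0000
seg 2 [20.8°–70.8°] simple-harmonic, h=-9: full span → s += -9 → s = 2.0000
seg 3 [70.8°–169.4°] dwell: s stays 2.0000
seg 4 [169.4°–213.7°] uniform, h=21: full span → s += 21 → s = 23.0000
seg 5 [213.7°–307°] cycloidal, h=11: full span → s += 11 → s = 34.0000
seg 6 [307°–360°] simple-harmonic, h=-24: θ=326.9° here. β=19.9, B=53. -24/2·(1 − cos(π·0.3755)) = -7.4242 → s = 26.5758

26.5758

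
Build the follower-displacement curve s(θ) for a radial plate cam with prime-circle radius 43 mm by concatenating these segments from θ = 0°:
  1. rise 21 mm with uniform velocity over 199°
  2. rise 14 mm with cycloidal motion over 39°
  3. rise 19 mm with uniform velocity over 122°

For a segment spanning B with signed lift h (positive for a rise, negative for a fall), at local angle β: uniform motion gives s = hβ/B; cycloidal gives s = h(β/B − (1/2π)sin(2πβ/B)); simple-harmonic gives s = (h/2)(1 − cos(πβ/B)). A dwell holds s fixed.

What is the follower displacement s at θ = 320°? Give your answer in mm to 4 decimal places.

seg 1 [0°–199°] uniform, h=21: full span → s += 21 → s = 21.0000
seg 2 [199°–238°] cycloidal, h=14: full span → s += 14 → s = 35.0000
seg 3 [238°–360°] uniform, h=19: θ=320° here. β=82, B=122. 19·82/122 = 12.7705 → s = 47.7705

47.7705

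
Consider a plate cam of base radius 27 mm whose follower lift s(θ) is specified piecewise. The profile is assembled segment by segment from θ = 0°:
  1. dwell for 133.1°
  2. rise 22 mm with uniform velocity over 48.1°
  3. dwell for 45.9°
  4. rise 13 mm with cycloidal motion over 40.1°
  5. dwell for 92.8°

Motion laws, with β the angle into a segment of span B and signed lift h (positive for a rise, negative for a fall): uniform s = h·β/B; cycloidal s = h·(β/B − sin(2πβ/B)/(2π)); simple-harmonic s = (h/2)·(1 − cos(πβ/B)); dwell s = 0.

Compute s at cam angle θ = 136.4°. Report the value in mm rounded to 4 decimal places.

seg 1 [0°–133.1°] dwell: s stays 0.0000
seg 2 [133.1°–181.2°] uniform, h=22: θ=136.4° here. β=3.3, B=48.1. 22·3.3/48.1 = 1.5094 → s = 1.5094

1.5094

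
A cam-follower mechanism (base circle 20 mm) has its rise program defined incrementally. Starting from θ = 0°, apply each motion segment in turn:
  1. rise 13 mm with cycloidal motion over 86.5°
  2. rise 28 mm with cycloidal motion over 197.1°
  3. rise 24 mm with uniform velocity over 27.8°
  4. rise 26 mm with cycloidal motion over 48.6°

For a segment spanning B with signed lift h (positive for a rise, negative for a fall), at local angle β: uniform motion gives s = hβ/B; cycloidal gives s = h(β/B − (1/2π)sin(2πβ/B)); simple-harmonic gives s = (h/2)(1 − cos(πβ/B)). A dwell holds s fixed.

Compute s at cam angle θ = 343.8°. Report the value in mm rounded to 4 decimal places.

seg 1 [0°–86.5°] cycloidal, h=13: full span → s += 13 → s = 13.0000
seg 2 [86.5°–283.6°] cycloidal, h=28: full span → s += 28 → s = 41.0000
seg 3 [283.6°–311.4°] uniform, h=24: full span → s += 24 → s = 65.0000
seg 4 [311.4°–360°] cycloidal, h=26: θ=343.8° here. β=32.4, B=48.6. 26·(0.6667 − sin(2π·0.6667)/(2π)) = 20.9170 → s = 85.9170

85.9170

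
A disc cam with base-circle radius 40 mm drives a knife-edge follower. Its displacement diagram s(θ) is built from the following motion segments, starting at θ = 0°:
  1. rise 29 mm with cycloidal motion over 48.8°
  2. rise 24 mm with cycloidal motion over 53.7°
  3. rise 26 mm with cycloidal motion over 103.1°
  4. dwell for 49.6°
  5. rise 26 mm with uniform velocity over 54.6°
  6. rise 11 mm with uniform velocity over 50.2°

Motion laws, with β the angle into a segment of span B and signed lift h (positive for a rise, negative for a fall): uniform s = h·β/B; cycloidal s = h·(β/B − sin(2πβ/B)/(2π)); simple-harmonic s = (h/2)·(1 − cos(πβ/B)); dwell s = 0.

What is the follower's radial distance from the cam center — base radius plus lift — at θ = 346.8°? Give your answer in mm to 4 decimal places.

seg 1 [0°–48.8°] cycloidal, h=29: full span → s += 29 → s = 29.0000
seg 2 [48.8°–102.5°] cycloidal, h=24: full span → s += 24 → s = 53.0000
seg 3 [102.5°–205.6°] cycloidal, h=26: full span → s += 26 → s = 79.0000
seg 4 [205.6°–255.2°] dwell: s stays 79.0000
seg 5 [255.2°–309.8°] uniform, h=26: full span → s += 26 → s = 105.0000
seg 6 [309.8°–360°] uniform, h=11: θ=346.8° here. β=37, B=50.2. 11·37/50.2 = 8.1076 → s = 113.1076
radial distance = base radius + s = 40 + 113.1076 = 153.1076

153.1076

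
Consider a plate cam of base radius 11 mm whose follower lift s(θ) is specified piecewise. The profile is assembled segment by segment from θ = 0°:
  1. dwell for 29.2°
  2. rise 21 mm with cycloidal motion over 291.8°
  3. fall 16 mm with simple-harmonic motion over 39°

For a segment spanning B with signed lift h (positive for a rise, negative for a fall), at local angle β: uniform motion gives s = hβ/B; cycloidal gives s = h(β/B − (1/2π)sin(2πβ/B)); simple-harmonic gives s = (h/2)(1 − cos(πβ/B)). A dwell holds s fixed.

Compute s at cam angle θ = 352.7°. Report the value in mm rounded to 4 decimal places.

seg 1 [0°–29.2°] dwell: s stays 0.0000
seg 2 [29.2°–321°] cycloidal, h=21: full span → s += 21 → s = 21.0000
seg 3 [321°–360°] simple-harmonic, h=-16: θ=352.7° here. β=31.7, B=39. -16/2·(1 − cos(π·0.8128)) = -14.6562 → s = 6.3438

6.3438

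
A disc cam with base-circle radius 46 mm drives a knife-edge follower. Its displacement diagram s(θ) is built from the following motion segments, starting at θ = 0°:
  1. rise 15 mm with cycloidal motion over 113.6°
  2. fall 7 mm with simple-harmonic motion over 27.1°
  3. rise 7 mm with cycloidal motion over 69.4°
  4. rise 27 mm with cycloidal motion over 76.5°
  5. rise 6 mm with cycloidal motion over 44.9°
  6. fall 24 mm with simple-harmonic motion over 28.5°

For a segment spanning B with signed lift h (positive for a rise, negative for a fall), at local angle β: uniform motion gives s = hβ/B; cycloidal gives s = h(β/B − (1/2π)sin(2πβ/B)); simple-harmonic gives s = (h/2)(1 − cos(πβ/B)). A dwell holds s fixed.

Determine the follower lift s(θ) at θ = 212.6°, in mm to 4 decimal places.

seg 1 [0°–113.6°] cycloidal, h=15: full span → s += 15 → s = 15.0000
seg 2 [113.6°–140.7°] simple-harmonic, h=-7: full span → s += -7 → s = 8.0000
seg 3 [140.7°–210.1°] cycloidal, h=7: full span → s += 7 → s = 15.0000
seg 4 [210.1°–286.6°] cycloidal, h=27: θ=212.6° here. β=2.5, B=76.5. 27·(0.0327 − sin(2π·0.0327)/(2π)) = 0.0062 → s = 15.0062

15.0062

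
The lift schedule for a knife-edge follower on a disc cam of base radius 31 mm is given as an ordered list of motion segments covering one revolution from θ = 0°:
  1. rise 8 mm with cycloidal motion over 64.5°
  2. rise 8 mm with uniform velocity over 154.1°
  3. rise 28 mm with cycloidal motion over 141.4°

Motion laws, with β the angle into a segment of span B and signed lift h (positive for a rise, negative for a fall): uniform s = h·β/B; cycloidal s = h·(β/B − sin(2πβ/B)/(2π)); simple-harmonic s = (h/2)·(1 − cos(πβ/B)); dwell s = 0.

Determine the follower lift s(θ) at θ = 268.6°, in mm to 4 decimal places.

seg 1 [0°–64.5°] cycloidal, h=8: full span → s += 8 → s = 8.0000
seg 2 [64.5°–218.6°] uniform, h=8: full span → s += 8 → s = 16.0000
seg 3 [218.6°–360°] cycloidal, h=28: θ=268.6° here. β=50, B=141.4. 28·(0.3536 − sin(2π·0.3536)/(2π)) = 6.3560 → s = 22.3560

22.3560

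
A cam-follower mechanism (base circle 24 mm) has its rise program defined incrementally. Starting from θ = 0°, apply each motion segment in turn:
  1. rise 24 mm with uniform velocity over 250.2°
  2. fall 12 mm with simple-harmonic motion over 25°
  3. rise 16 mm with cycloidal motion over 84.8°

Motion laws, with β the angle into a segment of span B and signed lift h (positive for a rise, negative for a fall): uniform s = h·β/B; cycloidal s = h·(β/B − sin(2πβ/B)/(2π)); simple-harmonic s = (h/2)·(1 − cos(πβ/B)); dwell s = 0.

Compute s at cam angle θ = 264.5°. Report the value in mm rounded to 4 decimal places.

seg 1 [0°–250.2°] uniform, h=24: full span → s += 24 → s = 24.0000
seg 2 [250.2°–275.2°] simple-harmonic, h=-12: θ=264.5° here. β=14.3, B=25. -12/2·(1 − cos(π·0.5720)) = -7.3456 → s = 16.6544

16.6544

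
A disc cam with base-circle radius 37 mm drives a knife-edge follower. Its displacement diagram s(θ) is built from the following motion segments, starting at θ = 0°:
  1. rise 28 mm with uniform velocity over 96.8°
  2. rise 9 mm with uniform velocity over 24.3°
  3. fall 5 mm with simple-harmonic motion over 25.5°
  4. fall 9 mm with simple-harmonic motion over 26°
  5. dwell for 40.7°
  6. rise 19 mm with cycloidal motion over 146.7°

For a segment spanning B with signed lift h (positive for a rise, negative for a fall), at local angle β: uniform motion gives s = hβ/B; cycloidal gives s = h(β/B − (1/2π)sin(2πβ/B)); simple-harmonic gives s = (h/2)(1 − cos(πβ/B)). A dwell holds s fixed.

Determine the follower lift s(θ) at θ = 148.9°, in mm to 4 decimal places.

seg 1 [0°–96.8°] uniform, h=28: full span → s += 28 → s = 28.0000
seg 2 [96.8°–121.1°] uniform, h=9: full span → s += 9 → s = 37.0000
seg 3 [121.1°–146.6°] simple-harmonic, h=-5: full span → s += -5 → s = 32.0000
seg 4 [146.6°–172.6°] simple-harmonic, h=-9: θ=148.9° here. β=2.3, B=26. -9/2·(1 − cos(π·0.0885)) = -0.1727 → s = 31.8273

31.8273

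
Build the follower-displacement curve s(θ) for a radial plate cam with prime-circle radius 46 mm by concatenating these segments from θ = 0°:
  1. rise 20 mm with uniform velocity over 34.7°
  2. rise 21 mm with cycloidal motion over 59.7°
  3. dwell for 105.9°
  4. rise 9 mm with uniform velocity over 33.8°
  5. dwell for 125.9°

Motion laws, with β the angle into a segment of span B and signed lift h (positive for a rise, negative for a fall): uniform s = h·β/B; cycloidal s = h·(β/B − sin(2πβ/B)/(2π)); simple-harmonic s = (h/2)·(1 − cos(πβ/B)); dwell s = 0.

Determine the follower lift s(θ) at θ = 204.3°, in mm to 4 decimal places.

seg 1 [0°–34.7°] uniform, h=20: full span → s += 20 → s = 20.0000
seg 2 [34.7°–94.4°] cycloidal, h=21: full span → s += 21 → s = 41.0000
seg 3 [94.4°–200.3°] dwell: s stays 41.0000
seg 4 [200.3°–234.1°] uniform, h=9: θ=204.3° here. β=4, B=33.8. 9·4/33.8 = 1.0651 → s = 42.0651

42.0651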